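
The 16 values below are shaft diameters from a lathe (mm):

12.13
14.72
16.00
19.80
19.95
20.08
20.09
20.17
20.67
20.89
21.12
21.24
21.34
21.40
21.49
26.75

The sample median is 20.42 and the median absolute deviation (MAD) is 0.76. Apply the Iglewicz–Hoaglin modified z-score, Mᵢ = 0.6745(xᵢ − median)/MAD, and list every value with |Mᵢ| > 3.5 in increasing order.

|Mᵢ| > 3.5 ⇔ |xᵢ − 20.42| > 3.5·0.76/0.6745 = 3.94.
So outliers lie outside [16.48, 24.36].
12.13: M = -7.36 → outlier.
14.72: M = -5.06 → outlier.
16.00: M = -3.92 → outlier.
26.75: M = 5.62 → outlier.

12.13, 14.72, 16.00, 26.75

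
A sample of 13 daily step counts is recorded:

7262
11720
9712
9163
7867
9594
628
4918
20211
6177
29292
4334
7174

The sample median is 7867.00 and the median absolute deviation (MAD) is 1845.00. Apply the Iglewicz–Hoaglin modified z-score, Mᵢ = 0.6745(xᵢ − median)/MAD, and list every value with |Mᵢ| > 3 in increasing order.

20211, 29292

|Mᵢ| > 3 ⇔ |xᵢ − 7867.00| > 3·1845.00/0.6745 = 8206.08.
So outliers lie outside [-339.08, 16073.08].
20211: M = 4.51 → outlier.
29292: M = 7.83 → outlier.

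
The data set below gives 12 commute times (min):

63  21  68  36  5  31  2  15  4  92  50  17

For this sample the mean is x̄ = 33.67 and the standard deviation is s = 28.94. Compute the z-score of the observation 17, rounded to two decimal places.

-0.58

z = (17 − 33.67) / 28.94 = -0.58.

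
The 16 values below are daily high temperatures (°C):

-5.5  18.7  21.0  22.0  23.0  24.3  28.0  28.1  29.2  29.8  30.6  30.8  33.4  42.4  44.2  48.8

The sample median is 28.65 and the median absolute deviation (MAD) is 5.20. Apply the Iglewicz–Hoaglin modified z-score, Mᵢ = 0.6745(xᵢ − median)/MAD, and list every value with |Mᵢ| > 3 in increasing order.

|Mᵢ| > 3 ⇔ |xᵢ − 28.65| > 3·5.20/0.6745 = 23.13.
So outliers lie outside [5.52, 51.78].
-5.5: M = -4.43 → outlier.

-5.5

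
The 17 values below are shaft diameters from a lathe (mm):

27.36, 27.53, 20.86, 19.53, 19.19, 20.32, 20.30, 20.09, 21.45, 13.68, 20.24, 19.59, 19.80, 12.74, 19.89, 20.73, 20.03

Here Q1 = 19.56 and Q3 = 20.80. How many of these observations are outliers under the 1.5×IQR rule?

4

IQR = 1.24; fences at 19.56 − 1.86 = 17.70 and 20.80 + 1.86 = 22.66.
Outside the cutoffs: 12.74, 13.68, 27.36, 27.53.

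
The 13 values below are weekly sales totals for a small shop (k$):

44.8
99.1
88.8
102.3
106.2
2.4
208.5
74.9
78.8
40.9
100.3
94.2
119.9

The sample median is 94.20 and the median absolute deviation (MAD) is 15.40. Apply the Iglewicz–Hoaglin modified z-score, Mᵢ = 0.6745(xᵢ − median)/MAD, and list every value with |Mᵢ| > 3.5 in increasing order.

|Mᵢ| > 3.5 ⇔ |xᵢ − 94.20| > 3.5·15.40/0.6745 = 79.91.
So outliers lie outside [14.29, 174.11].
2.4: M = -4.02 → outlier.
208.5: M = 5.01 → outlier.

2.4, 208.5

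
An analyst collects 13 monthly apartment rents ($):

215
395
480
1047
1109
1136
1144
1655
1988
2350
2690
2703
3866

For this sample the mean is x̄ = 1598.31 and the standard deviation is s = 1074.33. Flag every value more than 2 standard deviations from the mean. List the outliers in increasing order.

3866

Cutoffs at x̄ ± 2s: 1598.31 ± 2·1074.33 = [-550.35, 3746.97].
3866: z = 2.11, |z| > 2 → outlier.
Every other value lies within [-550.35, 3746.97].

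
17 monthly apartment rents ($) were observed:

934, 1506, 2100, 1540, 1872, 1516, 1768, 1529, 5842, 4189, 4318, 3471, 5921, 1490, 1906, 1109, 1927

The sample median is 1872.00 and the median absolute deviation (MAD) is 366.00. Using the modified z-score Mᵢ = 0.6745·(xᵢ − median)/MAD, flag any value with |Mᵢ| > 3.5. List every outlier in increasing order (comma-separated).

4189, 4318, 5842, 5921

|Mᵢ| > 3.5 ⇔ |xᵢ − 1872.00| > 3.5·366.00/0.6745 = 1899.18.
So outliers lie outside [-27.18, 3771.18].
4189: M = 4.27 → outlier.
4318: M = 4.51 → outlier.
5842: M = 7.32 → outlier.
5921: M = 7.46 → outlier.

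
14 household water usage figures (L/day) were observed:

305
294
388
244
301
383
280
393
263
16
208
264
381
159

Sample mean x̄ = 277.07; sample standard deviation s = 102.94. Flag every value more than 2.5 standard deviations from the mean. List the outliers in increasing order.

Cutoffs at x̄ ± 2.5s: 277.07 ± 2.5·102.94 = [19.72, 534.42].
16: z = -2.54, |z| > 2.5 → outlier.
Every other value lies within [19.72, 534.42].

16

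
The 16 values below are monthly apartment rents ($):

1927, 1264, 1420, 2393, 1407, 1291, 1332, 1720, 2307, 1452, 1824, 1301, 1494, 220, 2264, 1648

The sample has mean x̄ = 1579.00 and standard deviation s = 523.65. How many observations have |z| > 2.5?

1

Cutoffs: x̄ ± 2.5s = [269.875, 2888.125].
Outside the cutoffs: 220.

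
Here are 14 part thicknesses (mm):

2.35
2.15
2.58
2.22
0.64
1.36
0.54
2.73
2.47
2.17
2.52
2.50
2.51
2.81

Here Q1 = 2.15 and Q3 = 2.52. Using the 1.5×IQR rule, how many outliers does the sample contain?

IQR = 0.37; fences at 2.15 − 0.555 = 1.595 and 2.52 + 0.555 = 3.075.
Outside the cutoffs: 0.54, 0.64, 1.36.

3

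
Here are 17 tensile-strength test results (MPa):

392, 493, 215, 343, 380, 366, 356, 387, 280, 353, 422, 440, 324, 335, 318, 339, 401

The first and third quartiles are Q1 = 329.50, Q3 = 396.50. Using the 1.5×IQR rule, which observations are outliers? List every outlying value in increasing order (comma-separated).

215

IQR = Q3 − Q1 = 396.50 − 329.50 = 67.00.
Lower fence = Q1 − 1.5·IQR = 329.50 − 100.50 = 229.00.
Upper fence = Q3 + 1.5·IQR = 396.50 + 100.50 = 497.00.
215 < 229.00 → outlier.
All remaining values lie within [229.00, 497.00].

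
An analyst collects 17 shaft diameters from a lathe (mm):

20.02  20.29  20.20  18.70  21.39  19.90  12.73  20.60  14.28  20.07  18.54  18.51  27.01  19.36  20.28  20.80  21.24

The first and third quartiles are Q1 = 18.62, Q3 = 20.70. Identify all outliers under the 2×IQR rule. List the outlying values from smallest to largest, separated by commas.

12.73, 14.28, 27.01

IQR = Q3 − Q1 = 20.70 − 18.62 = 2.08.
Lower fence = Q1 − 2·IQR = 18.62 − 4.16 = 14.46.
Upper fence = Q3 + 2·IQR = 20.70 + 4.16 = 24.86.
12.73 < 14.46 → outlier.
14.28 < 14.46 → outlier.
27.01 > 24.86 → outlier.
All remaining values lie within [14.46, 24.86].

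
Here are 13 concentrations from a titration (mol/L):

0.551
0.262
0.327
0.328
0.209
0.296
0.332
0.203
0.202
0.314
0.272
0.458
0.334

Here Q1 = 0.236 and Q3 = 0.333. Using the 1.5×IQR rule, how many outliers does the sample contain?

1

IQR = 0.097; fences at 0.236 − 0.1455 = 0.0905 and 0.333 + 0.1455 = 0.4785.
Outside the cutoffs: 0.551.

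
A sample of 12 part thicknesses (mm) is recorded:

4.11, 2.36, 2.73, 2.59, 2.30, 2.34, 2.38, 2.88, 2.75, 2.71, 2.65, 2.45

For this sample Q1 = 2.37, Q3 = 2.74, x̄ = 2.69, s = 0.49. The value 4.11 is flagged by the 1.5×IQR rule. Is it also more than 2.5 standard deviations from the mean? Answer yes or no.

yes

z = (4.11 − 2.69) / 0.49 = 2.90.
|z| = 2.90 > 2.5.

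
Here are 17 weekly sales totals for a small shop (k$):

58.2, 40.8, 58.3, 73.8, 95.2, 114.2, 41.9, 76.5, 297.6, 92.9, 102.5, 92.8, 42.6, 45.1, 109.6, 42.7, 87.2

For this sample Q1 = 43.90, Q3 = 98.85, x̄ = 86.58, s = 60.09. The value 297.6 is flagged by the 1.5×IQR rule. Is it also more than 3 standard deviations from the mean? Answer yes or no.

z = (297.6 − 86.58) / 60.09 = 3.51.
|z| = 3.51 > 3.

yes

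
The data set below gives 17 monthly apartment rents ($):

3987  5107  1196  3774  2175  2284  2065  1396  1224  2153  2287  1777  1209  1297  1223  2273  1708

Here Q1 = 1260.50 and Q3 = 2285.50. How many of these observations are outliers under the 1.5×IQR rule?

IQR = 1025.00; fences at 1260.50 − 1537.50 = -277.00 and 2285.50 + 1537.50 = 3823.00.
Outside the cutoffs: 3987, 5107.

2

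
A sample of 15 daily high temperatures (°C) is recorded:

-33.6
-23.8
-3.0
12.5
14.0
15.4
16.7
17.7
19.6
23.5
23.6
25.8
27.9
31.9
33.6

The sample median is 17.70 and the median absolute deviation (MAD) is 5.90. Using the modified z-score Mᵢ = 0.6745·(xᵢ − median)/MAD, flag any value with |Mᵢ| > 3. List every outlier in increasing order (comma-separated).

|Mᵢ| > 3 ⇔ |xᵢ − 17.70| > 3·5.90/0.6745 = 26.24.
So outliers lie outside [-8.54, 43.94].
-33.6: M = -5.86 → outlier.
-23.8: M = -4.74 → outlier.

-33.6, -23.8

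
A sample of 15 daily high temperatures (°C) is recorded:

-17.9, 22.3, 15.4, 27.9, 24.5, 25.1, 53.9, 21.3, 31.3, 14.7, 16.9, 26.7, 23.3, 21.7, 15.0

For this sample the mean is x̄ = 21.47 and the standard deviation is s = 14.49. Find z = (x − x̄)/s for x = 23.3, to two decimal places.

z = (23.3 − 21.47) / 14.49 = 0.13.

0.13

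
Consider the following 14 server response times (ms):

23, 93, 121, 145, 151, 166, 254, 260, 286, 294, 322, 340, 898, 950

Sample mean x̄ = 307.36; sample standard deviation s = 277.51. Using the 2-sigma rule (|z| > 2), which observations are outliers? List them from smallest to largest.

898, 950

Cutoffs at x̄ ± 2s: 307.36 ± 2·277.51 = [-247.66, 862.38].
898: z = 2.13, |z| > 2 → outlier.
950: z = 2.32, |z| > 2 → outlier.
Every other value lies within [-247.66, 862.38].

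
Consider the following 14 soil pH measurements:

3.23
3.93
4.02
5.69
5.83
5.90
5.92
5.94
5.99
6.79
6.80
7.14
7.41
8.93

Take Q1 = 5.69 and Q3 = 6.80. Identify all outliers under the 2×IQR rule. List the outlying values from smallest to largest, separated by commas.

IQR = Q3 − Q1 = 6.80 − 5.69 = 1.11.
Lower fence = Q1 − 2·IQR = 5.69 − 2.22 = 3.47.
Upper fence = Q3 + 2·IQR = 6.80 + 2.22 = 9.02.
3.23 < 3.47 → outlier.
All remaining values lie within [3.47, 9.02].

3.23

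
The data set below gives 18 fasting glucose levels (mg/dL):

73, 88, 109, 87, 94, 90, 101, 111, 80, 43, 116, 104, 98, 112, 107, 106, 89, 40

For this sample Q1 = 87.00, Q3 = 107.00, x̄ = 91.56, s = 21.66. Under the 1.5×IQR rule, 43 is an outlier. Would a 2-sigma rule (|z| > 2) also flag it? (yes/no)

z = (43 − 91.56) / 21.66 = -2.24.
|z| = 2.24 > 2.

yes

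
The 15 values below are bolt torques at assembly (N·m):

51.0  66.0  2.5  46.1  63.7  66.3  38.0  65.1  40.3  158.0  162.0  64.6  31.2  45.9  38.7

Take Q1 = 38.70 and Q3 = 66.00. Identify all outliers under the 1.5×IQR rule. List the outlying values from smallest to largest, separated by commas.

158.0, 162.0

IQR = Q3 − Q1 = 66.00 − 38.70 = 27.30.
Lower fence = Q1 − 1.5·IQR = 38.70 − 40.95 = -2.25.
Upper fence = Q3 + 1.5·IQR = 66.00 + 40.95 = 106.95.
158.0 > 106.95 → outlier.
162.0 > 106.95 → outlier.
All remaining values lie within [-2.25, 106.95].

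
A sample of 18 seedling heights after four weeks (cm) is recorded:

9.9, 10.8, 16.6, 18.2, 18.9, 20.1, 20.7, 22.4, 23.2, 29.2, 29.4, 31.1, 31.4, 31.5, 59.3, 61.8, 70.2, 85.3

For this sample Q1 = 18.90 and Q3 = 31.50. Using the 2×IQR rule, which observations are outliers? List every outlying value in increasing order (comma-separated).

59.3, 61.8, 70.2, 85.3

IQR = Q3 − Q1 = 31.50 − 18.90 = 12.60.
Lower fence = Q1 − 2·IQR = 18.90 − 25.20 = -6.30.
Upper fence = Q3 + 2·IQR = 31.50 + 25.20 = 56.70.
59.3 > 56.70 → outlier.
61.8 > 56.70 → outlier.
70.2 > 56.70 → outlier.
85.3 > 56.70 → outlier.
All remaining values lie within [-6.30, 56.70].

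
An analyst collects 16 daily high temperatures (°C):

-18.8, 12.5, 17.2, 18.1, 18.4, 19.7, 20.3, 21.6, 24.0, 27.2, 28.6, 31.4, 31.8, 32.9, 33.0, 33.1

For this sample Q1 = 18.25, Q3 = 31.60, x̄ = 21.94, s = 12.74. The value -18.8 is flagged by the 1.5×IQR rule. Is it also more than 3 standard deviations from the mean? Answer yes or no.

yes

z = (-18.8 − 21.94) / 12.74 = -3.20.
|z| = 3.20 > 3.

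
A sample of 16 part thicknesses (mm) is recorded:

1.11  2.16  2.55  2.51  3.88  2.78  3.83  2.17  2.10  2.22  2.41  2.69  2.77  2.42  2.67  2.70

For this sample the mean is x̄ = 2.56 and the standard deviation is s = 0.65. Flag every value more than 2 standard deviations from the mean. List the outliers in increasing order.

1.11, 3.88

Cutoffs at x̄ ± 2s: 2.56 ± 2·0.65 = [1.26, 3.86].
1.11: z = -2.23, |z| > 2 → outlier.
3.88: z = 2.03, |z| > 2 → outlier.
Every other value lies within [1.26, 3.86].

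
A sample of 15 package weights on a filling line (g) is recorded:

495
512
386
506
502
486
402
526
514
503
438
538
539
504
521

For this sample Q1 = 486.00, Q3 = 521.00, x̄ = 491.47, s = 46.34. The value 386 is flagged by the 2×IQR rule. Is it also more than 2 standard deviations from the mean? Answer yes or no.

yes

z = (386 − 491.47) / 46.34 = -2.28.
|z| = 2.28 > 2.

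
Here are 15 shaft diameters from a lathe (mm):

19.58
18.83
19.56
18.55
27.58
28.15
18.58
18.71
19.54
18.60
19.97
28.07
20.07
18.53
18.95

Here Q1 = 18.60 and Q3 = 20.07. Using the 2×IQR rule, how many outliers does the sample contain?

IQR = 1.47; fences at 18.60 − 2.94 = 15.66 and 20.07 + 2.94 = 23.01.
Outside the cutoffs: 27.58, 28.07, 28.15.

3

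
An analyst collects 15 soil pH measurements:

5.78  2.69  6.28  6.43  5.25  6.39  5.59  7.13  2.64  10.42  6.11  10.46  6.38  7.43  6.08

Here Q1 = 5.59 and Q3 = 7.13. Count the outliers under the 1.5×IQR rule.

IQR = 1.54; fences at 5.59 − 2.31 = 3.28 and 7.13 + 2.31 = 9.44.
Outside the cutoffs: 2.64, 2.69, 10.42, 10.46.

4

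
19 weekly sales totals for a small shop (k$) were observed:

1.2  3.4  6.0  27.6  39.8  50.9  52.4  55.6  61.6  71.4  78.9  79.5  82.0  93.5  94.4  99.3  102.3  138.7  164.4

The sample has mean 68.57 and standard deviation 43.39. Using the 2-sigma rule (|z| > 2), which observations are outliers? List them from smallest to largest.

164.4

Cutoffs at x̄ ± 2s: 68.57 ± 2·43.39 = [-18.21, 155.35].
164.4: z = 2.21, |z| > 2 → outlier.
Every other value lies within [-18.21, 155.35].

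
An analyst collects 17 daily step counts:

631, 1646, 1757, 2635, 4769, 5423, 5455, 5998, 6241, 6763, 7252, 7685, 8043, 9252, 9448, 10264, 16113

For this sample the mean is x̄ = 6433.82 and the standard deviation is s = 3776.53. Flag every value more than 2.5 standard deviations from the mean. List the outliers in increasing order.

Cutoffs at x̄ ± 2.5s: 6433.82 ± 2.5·3776.53 = [-3007.505, 15875.145].
16113: z = 2.56, |z| > 2.5 → outlier.
Every other value lies within [-3007.505, 15875.145].

16113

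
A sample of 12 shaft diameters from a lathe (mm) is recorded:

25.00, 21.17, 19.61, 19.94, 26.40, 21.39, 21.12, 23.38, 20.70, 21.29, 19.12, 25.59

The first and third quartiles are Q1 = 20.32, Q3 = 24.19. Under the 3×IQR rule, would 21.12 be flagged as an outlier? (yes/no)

no

IQR = Q3 − Q1 = 24.19 − 20.32 = 3.87.
Lower fence = Q1 − 3·IQR = 20.32 − 11.61 = 8.71.
Upper fence = Q3 + 3·IQR = 24.19 + 11.61 = 35.80.
21.12 lies within [8.71, 35.80].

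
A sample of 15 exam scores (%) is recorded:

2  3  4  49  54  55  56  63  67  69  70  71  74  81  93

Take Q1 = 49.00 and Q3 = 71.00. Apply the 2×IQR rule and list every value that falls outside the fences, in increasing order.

IQR = Q3 − Q1 = 71.00 − 49.00 = 22.00.
Lower fence = Q1 − 2·IQR = 49.00 − 44.00 = 5.00.
Upper fence = Q3 + 2·IQR = 71.00 + 44.00 = 115.00.
2 < 5.00 → outlier.
3 < 5.00 → outlier.
4 < 5.00 → outlier.
All remaining values lie within [5.00, 115.00].

2, 3, 4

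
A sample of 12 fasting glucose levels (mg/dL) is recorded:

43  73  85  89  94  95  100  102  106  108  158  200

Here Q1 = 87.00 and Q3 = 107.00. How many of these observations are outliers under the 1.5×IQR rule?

3

IQR = 20.00; fences at 87.00 − 30.00 = 57.00 and 107.00 + 30.00 = 137.00.
Outside the cutoffs: 43, 158, 200.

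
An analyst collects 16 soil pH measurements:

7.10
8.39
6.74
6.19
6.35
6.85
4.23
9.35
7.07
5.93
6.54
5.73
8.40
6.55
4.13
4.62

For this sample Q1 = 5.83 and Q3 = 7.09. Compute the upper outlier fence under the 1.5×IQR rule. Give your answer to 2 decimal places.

8.98

IQR = Q3 − Q1 = 7.09 − 5.83 = 1.26.
Lower fence = Q1 − 1.5·IQR = 5.83 − 1.89 = 3.94.
Upper fence = Q3 + 1.5·IQR = 7.09 + 1.89 = 8.98.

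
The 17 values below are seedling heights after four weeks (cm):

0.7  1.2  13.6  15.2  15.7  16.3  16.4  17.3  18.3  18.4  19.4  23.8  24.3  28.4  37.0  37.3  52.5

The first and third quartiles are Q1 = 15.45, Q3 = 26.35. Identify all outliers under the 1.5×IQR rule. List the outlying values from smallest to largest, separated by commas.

IQR = Q3 − Q1 = 26.35 − 15.45 = 10.90.
Lower fence = Q1 − 1.5·IQR = 15.45 − 16.35 = -0.90.
Upper fence = Q3 + 1.5·IQR = 26.35 + 16.35 = 42.70.
52.5 > 42.70 → outlier.
All remaining values lie within [-0.90, 42.70].

52.5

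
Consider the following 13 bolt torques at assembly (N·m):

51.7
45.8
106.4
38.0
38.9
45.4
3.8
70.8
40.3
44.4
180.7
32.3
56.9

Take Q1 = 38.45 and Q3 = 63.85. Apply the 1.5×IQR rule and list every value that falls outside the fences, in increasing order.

106.4, 180.7

IQR = Q3 − Q1 = 63.85 − 38.45 = 25.40.
Lower fence = Q1 − 1.5·IQR = 38.45 − 38.10 = 0.35.
Upper fence = Q3 + 1.5·IQR = 63.85 + 38.10 = 101.95.
106.4 > 101.95 → outlier.
180.7 > 101.95 → outlier.
All remaining values lie within [0.35, 101.95].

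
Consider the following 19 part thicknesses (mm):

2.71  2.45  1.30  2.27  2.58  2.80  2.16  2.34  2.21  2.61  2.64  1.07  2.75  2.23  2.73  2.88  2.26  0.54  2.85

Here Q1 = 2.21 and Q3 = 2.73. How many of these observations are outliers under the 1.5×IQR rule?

IQR = 0.52; fences at 2.21 − 0.78 = 1.43 and 2.73 + 0.78 = 3.51.
Outside the cutoffs: 0.54, 1.07, 1.30.

3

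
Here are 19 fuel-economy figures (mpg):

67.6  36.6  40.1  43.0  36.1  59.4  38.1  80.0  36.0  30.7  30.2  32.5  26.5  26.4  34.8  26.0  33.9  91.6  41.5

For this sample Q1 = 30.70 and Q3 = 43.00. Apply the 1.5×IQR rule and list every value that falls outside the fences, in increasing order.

67.6, 80.0, 91.6

IQR = Q3 − Q1 = 43.00 − 30.70 = 12.30.
Lower fence = Q1 − 1.5·IQR = 30.70 − 18.45 = 12.25.
Upper fence = Q3 + 1.5·IQR = 43.00 + 18.45 = 61.45.
67.6 > 61.45 → outlier.
80.0 > 61.45 → outlier.
91.6 > 61.45 → outlier.
All remaining values lie within [12.25, 61.45].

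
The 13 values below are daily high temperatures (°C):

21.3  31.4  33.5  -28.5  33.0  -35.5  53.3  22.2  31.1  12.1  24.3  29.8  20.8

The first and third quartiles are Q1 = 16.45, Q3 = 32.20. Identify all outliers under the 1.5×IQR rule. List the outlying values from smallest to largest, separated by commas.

-35.5, -28.5

IQR = Q3 − Q1 = 32.20 − 16.45 = 15.75.
Lower fence = Q1 − 1.5·IQR = 16.45 − 23.625 = -7.175.
Upper fence = Q3 + 1.5·IQR = 32.20 + 23.625 = 55.825.
-35.5 < -7.175 → outlier.
-28.5 < -7.175 → outlier.
All remaining values lie within [-7.175, 55.825].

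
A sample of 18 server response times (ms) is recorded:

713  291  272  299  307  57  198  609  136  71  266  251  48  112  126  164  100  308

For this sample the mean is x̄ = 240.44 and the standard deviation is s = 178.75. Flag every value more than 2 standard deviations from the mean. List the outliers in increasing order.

Cutoffs at x̄ ± 2s: 240.44 ± 2·178.75 = [-117.06, 597.94].
609: z = 2.06, |z| > 2 → outlier.
713: z = 2.64, |z| > 2 → outlier.
Every other value lies within [-117.06, 597.94].

609, 713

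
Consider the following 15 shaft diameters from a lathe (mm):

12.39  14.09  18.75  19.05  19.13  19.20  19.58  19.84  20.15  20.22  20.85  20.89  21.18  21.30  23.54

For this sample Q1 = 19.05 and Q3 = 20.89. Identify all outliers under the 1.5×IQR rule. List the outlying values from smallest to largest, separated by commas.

IQR = Q3 − Q1 = 20.89 − 19.05 = 1.84.
Lower fence = Q1 − 1.5·IQR = 19.05 − 2.76 = 16.29.
Upper fence = Q3 + 1.5·IQR = 20.89 + 2.76 = 23.65.
12.39 < 16.29 → outlier.
14.09 < 16.29 → outlier.
All remaining values lie within [16.29, 23.65].

12.39, 14.09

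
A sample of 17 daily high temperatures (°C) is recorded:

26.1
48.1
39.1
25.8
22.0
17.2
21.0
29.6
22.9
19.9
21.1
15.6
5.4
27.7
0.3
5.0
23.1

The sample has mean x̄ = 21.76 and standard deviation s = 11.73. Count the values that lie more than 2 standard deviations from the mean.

Cutoffs: x̄ ± 2s = [-1.70, 45.22].
Outside the cutoffs: 48.1.

1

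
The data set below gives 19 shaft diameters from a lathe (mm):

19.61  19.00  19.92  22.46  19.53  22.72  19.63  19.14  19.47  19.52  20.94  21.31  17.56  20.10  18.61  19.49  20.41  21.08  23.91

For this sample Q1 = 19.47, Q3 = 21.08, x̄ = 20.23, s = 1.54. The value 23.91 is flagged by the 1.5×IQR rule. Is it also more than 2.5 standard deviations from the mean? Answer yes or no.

no

z = (23.91 − 20.23) / 1.54 = 2.39.
|z| = 2.39 ≤ 2.5.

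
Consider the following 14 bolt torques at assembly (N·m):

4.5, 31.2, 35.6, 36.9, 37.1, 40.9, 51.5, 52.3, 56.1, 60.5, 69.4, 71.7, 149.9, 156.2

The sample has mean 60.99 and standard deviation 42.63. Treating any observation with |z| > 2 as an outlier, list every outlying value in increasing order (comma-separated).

Cutoffs at x̄ ± 2s: 60.99 ± 2·42.63 = [-24.27, 146.25].
149.9: z = 2.09, |z| > 2 → outlier.
156.2: z = 2.23, |z| > 2 → outlier.
Every other value lies within [-24.27, 146.25].

149.9, 156.2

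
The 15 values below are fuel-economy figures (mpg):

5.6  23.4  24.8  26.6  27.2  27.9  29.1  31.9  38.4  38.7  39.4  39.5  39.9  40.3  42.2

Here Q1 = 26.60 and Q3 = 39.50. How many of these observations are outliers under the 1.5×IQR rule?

1

IQR = 12.90; fences at 26.60 − 19.35 = 7.25 and 39.50 + 19.35 = 58.85.
Outside the cutoffs: 5.6.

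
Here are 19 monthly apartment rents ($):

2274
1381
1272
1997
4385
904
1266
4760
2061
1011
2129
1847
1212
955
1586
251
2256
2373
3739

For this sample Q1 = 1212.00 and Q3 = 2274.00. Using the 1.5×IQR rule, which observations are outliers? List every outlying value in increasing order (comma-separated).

4385, 4760

IQR = Q3 − Q1 = 2274.00 − 1212.00 = 1062.00.
Lower fence = Q1 − 1.5·IQR = 1212.00 − 1593.00 = -381.00.
Upper fence = Q3 + 1.5·IQR = 2274.00 + 1593.00 = 3867.00.
4385 > 3867.00 → outlier.
4760 > 3867.00 → outlier.
All remaining values lie within [-381.00, 3867.00].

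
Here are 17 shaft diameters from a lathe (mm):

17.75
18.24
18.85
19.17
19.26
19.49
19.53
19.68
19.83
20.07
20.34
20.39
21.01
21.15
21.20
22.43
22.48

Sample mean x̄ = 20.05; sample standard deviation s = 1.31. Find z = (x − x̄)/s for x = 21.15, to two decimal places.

z = (21.15 − 20.05) / 1.31 = 0.84.

0.84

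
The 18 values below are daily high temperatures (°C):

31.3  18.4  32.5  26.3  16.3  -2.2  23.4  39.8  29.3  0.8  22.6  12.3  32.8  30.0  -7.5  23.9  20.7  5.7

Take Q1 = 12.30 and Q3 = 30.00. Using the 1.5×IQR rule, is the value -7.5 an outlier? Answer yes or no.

no

IQR = Q3 − Q1 = 30.00 − 12.30 = 17.70.
Lower fence = Q1 − 1.5·IQR = 12.30 − 26.55 = -14.25.
Upper fence = Q3 + 1.5·IQR = 30.00 + 26.55 = 56.55.
-7.5 lies within [-14.25, 56.55].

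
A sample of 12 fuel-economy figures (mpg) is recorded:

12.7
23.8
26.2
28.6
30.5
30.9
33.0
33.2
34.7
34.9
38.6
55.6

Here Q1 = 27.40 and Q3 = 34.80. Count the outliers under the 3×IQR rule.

IQR = 7.40; fences at 27.40 − 22.20 = 5.20 and 34.80 + 22.20 = 57.00.
Every value lies within the cutoffs.

0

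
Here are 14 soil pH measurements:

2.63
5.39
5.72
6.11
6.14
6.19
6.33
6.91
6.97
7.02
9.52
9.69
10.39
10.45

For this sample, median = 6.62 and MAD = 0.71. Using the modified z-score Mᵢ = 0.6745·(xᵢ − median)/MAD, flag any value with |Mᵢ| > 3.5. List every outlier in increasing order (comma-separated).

2.63, 10.39, 10.45

|Mᵢ| > 3.5 ⇔ |xᵢ − 6.62| > 3.5·0.71/0.6745 = 3.68.
So outliers lie outside [2.94, 10.30].
2.63: M = -3.79 → outlier.
10.39: M = 3.58 → outlier.
10.45: M = 3.64 → outlier.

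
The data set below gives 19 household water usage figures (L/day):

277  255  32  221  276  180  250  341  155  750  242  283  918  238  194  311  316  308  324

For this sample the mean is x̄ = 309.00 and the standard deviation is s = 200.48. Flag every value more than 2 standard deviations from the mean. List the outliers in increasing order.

Cutoffs at x̄ ± 2s: 309.00 ± 2·200.48 = [-91.96, 709.96].
750: z = 2.20, |z| > 2 → outlier.
918: z = 3.04, |z| > 2 → outlier.
Every other value lies within [-91.96, 709.96].

750, 918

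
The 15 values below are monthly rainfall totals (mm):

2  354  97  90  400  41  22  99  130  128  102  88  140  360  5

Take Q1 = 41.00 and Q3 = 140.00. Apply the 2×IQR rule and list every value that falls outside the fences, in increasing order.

354, 360, 400

IQR = Q3 − Q1 = 140.00 − 41.00 = 99.00.
Lower fence = Q1 − 2·IQR = 41.00 − 198.00 = -157.00.
Upper fence = Q3 + 2·IQR = 140.00 + 198.00 = 338.00.
354 > 338.00 → outlier.
360 > 338.00 → outlier.
400 > 338.00 → outlier.
All remaining values lie within [-157.00, 338.00].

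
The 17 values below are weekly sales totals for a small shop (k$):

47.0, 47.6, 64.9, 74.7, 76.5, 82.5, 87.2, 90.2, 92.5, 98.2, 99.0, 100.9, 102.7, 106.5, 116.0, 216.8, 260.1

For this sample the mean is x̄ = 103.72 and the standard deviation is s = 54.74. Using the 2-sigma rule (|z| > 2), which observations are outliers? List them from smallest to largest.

216.8, 260.1

Cutoffs at x̄ ± 2s: 103.72 ± 2·54.74 = [-5.76, 213.20].
216.8: z = 2.07, |z| > 2 → outlier.
260.1: z = 2.86, |z| > 2 → outlier.
Every other value lies within [-5.76, 213.20].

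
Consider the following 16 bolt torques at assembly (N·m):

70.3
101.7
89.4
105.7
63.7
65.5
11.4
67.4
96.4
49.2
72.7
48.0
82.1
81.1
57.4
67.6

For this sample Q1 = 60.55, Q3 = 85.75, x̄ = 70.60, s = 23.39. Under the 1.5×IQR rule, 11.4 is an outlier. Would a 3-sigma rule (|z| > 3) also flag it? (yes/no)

z = (11.4 − 70.60) / 23.39 = -2.53.
|z| = 2.53 ≤ 3.

no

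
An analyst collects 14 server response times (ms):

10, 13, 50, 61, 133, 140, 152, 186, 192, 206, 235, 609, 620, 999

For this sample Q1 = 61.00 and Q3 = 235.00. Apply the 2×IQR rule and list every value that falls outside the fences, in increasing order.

609, 620, 999

IQR = Q3 − Q1 = 235.00 − 61.00 = 174.00.
Lower fence = Q1 − 2·IQR = 61.00 − 348.00 = -287.00.
Upper fence = Q3 + 2·IQR = 235.00 + 348.00 = 583.00.
609 > 583.00 → outlier.
620 > 583.00 → outlier.
999 > 583.00 → outlier.
All remaining values lie within [-287.00, 583.00].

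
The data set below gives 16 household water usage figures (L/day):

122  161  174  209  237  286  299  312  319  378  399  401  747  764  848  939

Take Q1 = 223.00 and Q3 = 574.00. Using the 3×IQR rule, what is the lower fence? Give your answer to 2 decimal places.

IQR = Q3 − Q1 = 574.00 − 223.00 = 351.00.
Lower fence = Q1 − 3·IQR = 223.00 − 1053.00 = -830.00.
Upper fence = Q3 + 3·IQR = 574.00 + 1053.00 = 1627.00.

-830.00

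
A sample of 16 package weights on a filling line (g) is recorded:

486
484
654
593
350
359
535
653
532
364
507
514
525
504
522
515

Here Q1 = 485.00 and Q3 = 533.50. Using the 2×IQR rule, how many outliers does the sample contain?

5

IQR = 48.50; fences at 485.00 − 97.00 = 388.00 and 533.50 + 97.00 = 630.50.
Outside the cutoffs: 350, 359, 364, 653, 654.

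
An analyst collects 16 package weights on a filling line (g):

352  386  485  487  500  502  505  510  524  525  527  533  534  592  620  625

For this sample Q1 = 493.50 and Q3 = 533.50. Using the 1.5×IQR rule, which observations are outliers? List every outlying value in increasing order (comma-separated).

IQR = Q3 − Q1 = 533.50 − 493.50 = 40.00.
Lower fence = Q1 − 1.5·IQR = 493.50 − 60.00 = 433.50.
Upper fence = Q3 + 1.5·IQR = 533.50 + 60.00 = 593.50.
352 < 433.50 → outlier.
386 < 433.50 → outlier.
620 > 593.50 → outlier.
625 > 593.50 → outlier.
All remaining values lie within [433.50, 593.50].

352, 386, 620, 625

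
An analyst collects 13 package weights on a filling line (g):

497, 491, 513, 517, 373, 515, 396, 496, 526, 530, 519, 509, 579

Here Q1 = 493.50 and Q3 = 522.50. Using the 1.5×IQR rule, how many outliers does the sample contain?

3

IQR = 29.00; fences at 493.50 − 43.50 = 450.00 and 522.50 + 43.50 = 566.00.
Outside the cutoffs: 373, 396, 579.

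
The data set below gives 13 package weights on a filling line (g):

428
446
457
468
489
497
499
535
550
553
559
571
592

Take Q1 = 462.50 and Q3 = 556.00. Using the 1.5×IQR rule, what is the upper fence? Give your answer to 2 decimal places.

IQR = Q3 − Q1 = 556.00 − 462.50 = 93.50.
Lower fence = Q1 − 1.5·IQR = 462.50 − 140.25 = 322.25.
Upper fence = Q3 + 1.5·IQR = 556.00 + 140.25 = 696.25.

696.25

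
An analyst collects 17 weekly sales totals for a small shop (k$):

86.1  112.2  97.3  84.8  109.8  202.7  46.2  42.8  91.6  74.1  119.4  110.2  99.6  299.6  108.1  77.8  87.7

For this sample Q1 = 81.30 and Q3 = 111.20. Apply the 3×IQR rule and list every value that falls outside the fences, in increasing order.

202.7, 299.6

IQR = Q3 − Q1 = 111.20 − 81.30 = 29.90.
Lower fence = Q1 − 3·IQR = 81.30 − 89.70 = -8.40.
Upper fence = Q3 + 3·IQR = 111.20 + 89.70 = 200.90.
202.7 > 200.90 → outlier.
299.6 > 200.90 → outlier.
All remaining values lie within [-8.40, 200.90].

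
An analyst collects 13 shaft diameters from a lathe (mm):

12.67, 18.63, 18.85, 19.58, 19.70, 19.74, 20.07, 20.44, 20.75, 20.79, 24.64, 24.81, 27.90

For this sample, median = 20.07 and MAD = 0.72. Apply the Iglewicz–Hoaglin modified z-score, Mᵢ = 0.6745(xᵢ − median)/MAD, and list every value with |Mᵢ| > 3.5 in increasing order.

12.67, 24.64, 24.81, 27.90

|Mᵢ| > 3.5 ⇔ |xᵢ − 20.07| > 3.5·0.72/0.6745 = 3.74.
So outliers lie outside [16.33, 23.81].
12.67: M = -6.93 → outlier.
24.64: M = 4.28 → outlier.
24.81: M = 4.44 → outlier.
27.90: M = 7.34 → outlier.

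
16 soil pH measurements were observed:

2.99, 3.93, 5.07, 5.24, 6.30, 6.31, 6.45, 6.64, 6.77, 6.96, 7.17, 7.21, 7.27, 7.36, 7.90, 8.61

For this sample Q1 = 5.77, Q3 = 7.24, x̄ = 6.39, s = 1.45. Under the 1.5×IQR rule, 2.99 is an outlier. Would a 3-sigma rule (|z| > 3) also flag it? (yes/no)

z = (2.99 − 6.39) / 1.45 = -2.34.
|z| = 2.34 ≤ 3.

no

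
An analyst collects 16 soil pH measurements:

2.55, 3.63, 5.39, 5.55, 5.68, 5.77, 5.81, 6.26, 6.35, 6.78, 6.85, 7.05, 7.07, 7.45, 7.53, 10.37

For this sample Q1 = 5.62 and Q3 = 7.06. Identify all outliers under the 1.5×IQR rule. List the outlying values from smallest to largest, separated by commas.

IQR = Q3 − Q1 = 7.06 − 5.62 = 1.44.
Lower fence = Q1 − 1.5·IQR = 5.62 − 2.16 = 3.46.
Upper fence = Q3 + 1.5·IQR = 7.06 + 2.16 = 9.22.
2.55 < 3.46 → outlier.
10.37 > 9.22 → outlier.
All remaining values lie within [3.46, 9.22].

2.55, 10.37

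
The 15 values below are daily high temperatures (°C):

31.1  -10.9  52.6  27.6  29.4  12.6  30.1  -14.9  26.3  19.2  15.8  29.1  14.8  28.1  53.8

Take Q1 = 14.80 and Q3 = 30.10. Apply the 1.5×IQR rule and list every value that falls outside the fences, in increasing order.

IQR = Q3 − Q1 = 30.10 − 14.80 = 15.30.
Lower fence = Q1 − 1.5·IQR = 14.80 − 22.95 = -8.15.
Upper fence = Q3 + 1.5·IQR = 30.10 + 22.95 = 53.05.
-14.9 < -8.15 → outlier.
-10.9 < -8.15 → outlier.
53.8 > 53.05 → outlier.
All remaining values lie within [-8.15, 53.05].

-14.9, -10.9, 53.8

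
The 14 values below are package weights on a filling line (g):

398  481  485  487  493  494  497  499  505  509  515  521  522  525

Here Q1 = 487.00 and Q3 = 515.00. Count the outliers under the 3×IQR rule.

1

IQR = 28.00; fences at 487.00 − 84.00 = 403.00 and 515.00 + 84.00 = 599.00.
Outside the cutoffs: 398.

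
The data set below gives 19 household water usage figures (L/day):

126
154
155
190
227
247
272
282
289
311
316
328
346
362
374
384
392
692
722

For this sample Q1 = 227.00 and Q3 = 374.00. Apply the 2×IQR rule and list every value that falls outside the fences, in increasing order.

692, 722

IQR = Q3 − Q1 = 374.00 − 227.00 = 147.00.
Lower fence = Q1 − 2·IQR = 227.00 − 294.00 = -67.00.
Upper fence = Q3 + 2·IQR = 374.00 + 294.00 = 668.00.
692 > 668.00 → outlier.
722 > 668.00 → outlier.
All remaining values lie within [-67.00, 668.00].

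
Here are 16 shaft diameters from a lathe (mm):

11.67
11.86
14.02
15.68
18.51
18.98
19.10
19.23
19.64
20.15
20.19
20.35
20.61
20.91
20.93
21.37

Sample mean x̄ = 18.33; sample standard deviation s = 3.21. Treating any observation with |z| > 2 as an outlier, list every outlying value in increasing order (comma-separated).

Cutoffs at x̄ ± 2s: 18.33 ± 2·3.21 = [11.91, 24.75].
11.67: z = -2.07, |z| > 2 → outlier.
11.86: z = -2.02, |z| > 2 → outlier.
Every other value lies within [11.91, 24.75].

11.67, 11.86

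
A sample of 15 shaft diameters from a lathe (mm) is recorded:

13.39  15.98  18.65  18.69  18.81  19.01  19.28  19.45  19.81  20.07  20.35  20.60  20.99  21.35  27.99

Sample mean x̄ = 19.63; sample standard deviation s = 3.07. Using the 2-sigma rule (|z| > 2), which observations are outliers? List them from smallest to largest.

Cutoffs at x̄ ± 2s: 19.63 ± 2·3.07 = [13.49, 25.77].
13.39: z = -2.03, |z| > 2 → outlier.
27.99: z = 2.72, |z| > 2 → outlier.
Every other value lies within [13.49, 25.77].

13.39, 27.99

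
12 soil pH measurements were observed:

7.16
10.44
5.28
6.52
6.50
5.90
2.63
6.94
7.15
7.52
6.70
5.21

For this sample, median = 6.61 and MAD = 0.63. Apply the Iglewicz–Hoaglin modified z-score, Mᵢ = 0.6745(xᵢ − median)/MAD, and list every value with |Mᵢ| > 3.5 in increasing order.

|Mᵢ| > 3.5 ⇔ |xᵢ − 6.61| > 3.5·0.63/0.6745 = 3.27.
So outliers lie outside [3.34, 9.88].
2.63: M = -4.26 → outlier.
10.44: M = 4.10 → outlier.

2.63, 10.44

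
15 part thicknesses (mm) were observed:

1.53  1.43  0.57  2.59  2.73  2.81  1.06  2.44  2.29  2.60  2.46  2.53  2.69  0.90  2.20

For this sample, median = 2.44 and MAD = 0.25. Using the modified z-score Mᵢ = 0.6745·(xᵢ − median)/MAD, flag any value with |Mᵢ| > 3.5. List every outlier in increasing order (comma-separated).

|Mᵢ| > 3.5 ⇔ |xᵢ − 2.44| > 3.5·0.25/0.6745 = 1.30.
So outliers lie outside [1.14, 3.74].
0.57: M = -5.05 → outlier.
0.90: M = -4.15 → outlier.
1.06: M = -3.72 → outlier.

0.57, 0.90, 1.06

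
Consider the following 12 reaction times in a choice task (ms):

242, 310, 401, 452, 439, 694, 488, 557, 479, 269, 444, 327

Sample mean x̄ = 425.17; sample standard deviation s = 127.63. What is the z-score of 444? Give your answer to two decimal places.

0.15

z = (444 − 425.17) / 127.63 = 0.15.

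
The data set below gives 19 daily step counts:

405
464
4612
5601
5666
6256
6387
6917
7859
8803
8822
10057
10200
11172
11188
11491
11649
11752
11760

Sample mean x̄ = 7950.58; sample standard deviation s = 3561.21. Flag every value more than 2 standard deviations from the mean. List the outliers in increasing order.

Cutoffs at x̄ ± 2s: 7950.58 ± 2·3561.21 = [828.16, 15073.00].
405: z = -2.12, |z| > 2 → outlier.
464: z = -2.10, |z| > 2 → outlier.
Every other value lies within [828.16, 15073.00].

405, 464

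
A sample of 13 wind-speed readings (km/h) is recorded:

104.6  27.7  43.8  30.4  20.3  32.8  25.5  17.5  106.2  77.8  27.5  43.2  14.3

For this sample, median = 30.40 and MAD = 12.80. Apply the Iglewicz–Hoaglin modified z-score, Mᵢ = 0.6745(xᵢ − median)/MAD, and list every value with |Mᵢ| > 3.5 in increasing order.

104.6, 106.2

|Mᵢ| > 3.5 ⇔ |xᵢ − 30.40| > 3.5·12.80/0.6745 = 66.42.
So outliers lie outside [-36.02, 96.82].
104.6: M = 3.91 → outlier.
106.2: M = 3.99 → outlier.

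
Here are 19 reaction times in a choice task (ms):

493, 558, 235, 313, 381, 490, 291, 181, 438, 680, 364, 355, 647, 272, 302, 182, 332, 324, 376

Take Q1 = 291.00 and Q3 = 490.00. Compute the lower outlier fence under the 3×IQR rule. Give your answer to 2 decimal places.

IQR = Q3 − Q1 = 490.00 − 291.00 = 199.00.
Lower fence = Q1 − 3·IQR = 291.00 − 597.00 = -306.00.
Upper fence = Q3 + 3·IQR = 490.00 + 597.00 = 1087.00.

-306.00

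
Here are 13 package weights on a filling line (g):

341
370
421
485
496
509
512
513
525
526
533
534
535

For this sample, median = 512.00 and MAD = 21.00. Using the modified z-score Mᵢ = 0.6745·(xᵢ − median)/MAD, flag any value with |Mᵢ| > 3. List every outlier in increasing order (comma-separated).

341, 370

|Mᵢ| > 3 ⇔ |xᵢ − 512.00| > 3·21.00/0.6745 = 93.40.
So outliers lie outside [418.60, 605.40].
341: M = -5.49 → outlier.
370: M = -4.56 → outlier.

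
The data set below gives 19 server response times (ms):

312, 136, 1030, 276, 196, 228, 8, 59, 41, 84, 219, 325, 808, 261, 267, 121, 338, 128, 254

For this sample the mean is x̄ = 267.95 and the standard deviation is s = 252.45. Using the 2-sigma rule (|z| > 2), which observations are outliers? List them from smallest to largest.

Cutoffs at x̄ ± 2s: 267.95 ± 2·252.45 = [-236.95, 772.85].
808: z = 2.14, |z| > 2 → outlier.
1030: z = 3.02, |z| > 2 → outlier.
Every other value lies within [-236.95, 772.85].

808, 1030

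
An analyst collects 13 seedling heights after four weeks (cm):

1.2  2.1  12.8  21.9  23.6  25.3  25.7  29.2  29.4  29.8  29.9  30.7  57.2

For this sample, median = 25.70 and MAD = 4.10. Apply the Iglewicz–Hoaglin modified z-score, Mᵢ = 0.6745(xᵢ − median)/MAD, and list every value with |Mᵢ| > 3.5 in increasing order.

|Mᵢ| > 3.5 ⇔ |xᵢ − 25.70| > 3.5·4.10/0.6745 = 21.28.
So outliers lie outside [4.42, 46.98].
1.2: M = -4.03 → outlier.
2.1: M = -3.88 → outlier.
57.2: M = 5.18 → outlier.

1.2, 2.1, 57.2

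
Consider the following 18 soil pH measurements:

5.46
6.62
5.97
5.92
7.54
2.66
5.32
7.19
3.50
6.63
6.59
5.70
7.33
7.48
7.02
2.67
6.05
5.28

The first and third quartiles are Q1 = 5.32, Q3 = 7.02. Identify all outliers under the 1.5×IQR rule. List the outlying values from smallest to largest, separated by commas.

IQR = Q3 − Q1 = 7.02 − 5.32 = 1.70.
Lower fence = Q1 − 1.5·IQR = 5.32 − 2.55 = 2.77.
Upper fence = Q3 + 1.5·IQR = 7.02 + 2.55 = 9.57.
2.66 < 2.77 → outlier.
2.67 < 2.77 → outlier.
All remaining values lie within [2.77, 9.57].

2.66, 2.67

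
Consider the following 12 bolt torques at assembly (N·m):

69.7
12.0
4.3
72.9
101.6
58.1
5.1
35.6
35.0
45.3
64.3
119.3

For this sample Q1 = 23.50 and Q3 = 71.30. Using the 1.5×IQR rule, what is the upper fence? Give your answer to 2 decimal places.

IQR = Q3 − Q1 = 71.30 − 23.50 = 47.80.
Lower fence = Q1 − 1.5·IQR = 23.50 − 71.70 = -48.20.
Upper fence = Q3 + 1.5·IQR = 71.30 + 71.70 = 143.00.

143.00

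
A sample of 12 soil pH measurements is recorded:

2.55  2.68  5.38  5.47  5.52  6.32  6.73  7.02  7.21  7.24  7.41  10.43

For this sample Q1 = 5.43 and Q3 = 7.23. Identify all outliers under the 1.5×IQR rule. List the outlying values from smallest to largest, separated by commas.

IQR = Q3 − Q1 = 7.23 − 5.43 = 1.80.
Lower fence = Q1 − 1.5·IQR = 5.43 − 2.70 = 2.73.
Upper fence = Q3 + 1.5·IQR = 7.23 + 2.70 = 9.93.
2.55 < 2.73 → outlier.
2.68 < 2.73 → outlier.
10.43 > 9.93 → outlier.
All remaining values lie within [2.73, 9.93].

2.55, 2.68, 10.43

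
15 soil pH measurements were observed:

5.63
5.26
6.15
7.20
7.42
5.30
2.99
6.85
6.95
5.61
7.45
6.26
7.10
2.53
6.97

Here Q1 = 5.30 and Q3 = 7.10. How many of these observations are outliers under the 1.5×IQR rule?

IQR = 1.80; fences at 5.30 − 2.70 = 2.60 and 7.10 + 2.70 = 9.80.
Outside the cutoffs: 2.53.

1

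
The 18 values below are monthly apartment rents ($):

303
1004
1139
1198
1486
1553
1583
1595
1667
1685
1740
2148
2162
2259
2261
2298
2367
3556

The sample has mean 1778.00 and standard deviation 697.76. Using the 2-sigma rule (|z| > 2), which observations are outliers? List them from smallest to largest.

303, 3556

Cutoffs at x̄ ± 2s: 1778.00 ± 2·697.76 = [382.48, 3173.52].
303: z = -2.11, |z| > 2 → outlier.
3556: z = 2.55, |z| > 2 → outlier.
Every other value lies within [382.48, 3173.52].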